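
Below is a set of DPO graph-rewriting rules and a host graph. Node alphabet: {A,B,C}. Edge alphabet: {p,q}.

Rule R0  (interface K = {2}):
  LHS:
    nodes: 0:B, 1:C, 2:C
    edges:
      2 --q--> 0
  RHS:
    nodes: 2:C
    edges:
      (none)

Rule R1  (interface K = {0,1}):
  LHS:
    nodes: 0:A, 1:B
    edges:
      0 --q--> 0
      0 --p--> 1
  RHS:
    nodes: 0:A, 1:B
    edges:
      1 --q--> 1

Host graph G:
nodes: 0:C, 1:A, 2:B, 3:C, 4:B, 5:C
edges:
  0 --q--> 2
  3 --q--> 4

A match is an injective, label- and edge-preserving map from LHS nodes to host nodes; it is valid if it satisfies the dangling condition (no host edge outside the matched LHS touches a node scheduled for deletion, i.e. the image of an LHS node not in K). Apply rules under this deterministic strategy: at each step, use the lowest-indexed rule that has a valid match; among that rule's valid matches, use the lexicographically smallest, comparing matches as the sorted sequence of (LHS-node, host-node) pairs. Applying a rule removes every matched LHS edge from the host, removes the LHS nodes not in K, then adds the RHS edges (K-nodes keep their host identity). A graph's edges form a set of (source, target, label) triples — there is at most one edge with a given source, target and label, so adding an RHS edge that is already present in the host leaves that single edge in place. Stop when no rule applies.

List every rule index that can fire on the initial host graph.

Answer: [R0]

Steps:
R0: 2 valid matches — {0↦2, 1↦5, 2↦0}, {0↦4, 1↦5, 2↦3}
R1: no valid match — LHS pattern not found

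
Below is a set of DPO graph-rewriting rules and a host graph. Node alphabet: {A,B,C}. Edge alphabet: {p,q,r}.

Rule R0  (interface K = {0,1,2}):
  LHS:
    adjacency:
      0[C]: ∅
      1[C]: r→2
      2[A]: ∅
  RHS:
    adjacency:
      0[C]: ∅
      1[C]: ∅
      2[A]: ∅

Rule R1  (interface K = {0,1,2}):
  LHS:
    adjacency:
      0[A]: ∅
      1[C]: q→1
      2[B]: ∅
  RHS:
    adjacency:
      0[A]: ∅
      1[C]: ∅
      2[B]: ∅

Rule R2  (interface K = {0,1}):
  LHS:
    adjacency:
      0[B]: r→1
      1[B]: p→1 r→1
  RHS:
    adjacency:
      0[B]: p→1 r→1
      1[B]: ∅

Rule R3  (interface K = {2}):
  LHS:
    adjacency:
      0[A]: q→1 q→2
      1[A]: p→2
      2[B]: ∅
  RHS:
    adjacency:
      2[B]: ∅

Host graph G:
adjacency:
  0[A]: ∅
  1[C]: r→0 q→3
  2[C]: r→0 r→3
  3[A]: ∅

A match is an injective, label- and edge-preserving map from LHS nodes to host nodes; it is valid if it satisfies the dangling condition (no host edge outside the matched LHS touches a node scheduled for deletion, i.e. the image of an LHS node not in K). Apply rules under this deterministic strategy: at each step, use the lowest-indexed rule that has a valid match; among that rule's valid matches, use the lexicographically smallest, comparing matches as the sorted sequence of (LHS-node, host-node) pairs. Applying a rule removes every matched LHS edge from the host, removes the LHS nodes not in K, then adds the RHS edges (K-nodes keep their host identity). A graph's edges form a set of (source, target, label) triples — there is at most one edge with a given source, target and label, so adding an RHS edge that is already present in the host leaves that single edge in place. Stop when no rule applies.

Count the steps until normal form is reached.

Answer: 3

Steps:
[0] host  ⇒  4 nodes, 4 edges  {1-r->0 1-q->3 2-r->0 2-r->3}
[1] R0 @ {0↦1, 1↦2, 2↦0}  ⇒  4 nodes, 3 edges  {1-r->0 1-q->3 2-r->3}
[2] R0 @ {0↦1, 1↦2, 2↦3}  ⇒  4 nodes, 2 edges  {1-r->0 1-q->3}
[3] R0 @ {0↦2, 1↦1, 2↦0}  ⇒  4 nodes, 1 edges  {1-q->3}
halt: no rule applies after step 3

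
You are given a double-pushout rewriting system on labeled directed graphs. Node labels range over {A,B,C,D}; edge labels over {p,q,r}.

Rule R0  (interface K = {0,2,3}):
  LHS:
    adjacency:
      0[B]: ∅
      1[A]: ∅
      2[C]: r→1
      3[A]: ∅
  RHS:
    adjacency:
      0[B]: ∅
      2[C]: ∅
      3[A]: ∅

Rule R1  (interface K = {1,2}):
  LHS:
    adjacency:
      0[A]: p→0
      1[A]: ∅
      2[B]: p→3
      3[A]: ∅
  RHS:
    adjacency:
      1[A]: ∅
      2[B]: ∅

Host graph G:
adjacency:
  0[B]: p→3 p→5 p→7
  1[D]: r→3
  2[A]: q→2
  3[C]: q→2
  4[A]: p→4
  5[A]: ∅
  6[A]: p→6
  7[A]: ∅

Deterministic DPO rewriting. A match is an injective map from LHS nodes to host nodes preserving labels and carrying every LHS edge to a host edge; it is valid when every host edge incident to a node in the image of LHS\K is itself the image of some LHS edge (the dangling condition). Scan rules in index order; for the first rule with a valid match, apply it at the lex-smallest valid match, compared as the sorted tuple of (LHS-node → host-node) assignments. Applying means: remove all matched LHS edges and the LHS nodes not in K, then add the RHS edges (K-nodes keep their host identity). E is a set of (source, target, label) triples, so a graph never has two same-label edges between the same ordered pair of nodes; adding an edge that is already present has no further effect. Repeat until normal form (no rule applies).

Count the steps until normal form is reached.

Answer: 2

Steps:
start.  V:8 E:8  edges: 0-p->3 0-p->5 0-p->7 1-r->3 2-q->2 3-q->2 4-p->4 6-p->6
1. fire R1 via {0↦4, 1↦2, 2↦0, 3↦5}  →  V:6 E:6  edges: 0-p->3 0-p->7 1-r->3 2-q->2 3-q->2 6-p->6
2. fire R1 via {0↦6, 1↦2, 2↦0, 3↦7}  →  V:4 E:4  edges: 0-p->3 1-r->3 2-q->2 3-q->2
halt: no rule applies after step 2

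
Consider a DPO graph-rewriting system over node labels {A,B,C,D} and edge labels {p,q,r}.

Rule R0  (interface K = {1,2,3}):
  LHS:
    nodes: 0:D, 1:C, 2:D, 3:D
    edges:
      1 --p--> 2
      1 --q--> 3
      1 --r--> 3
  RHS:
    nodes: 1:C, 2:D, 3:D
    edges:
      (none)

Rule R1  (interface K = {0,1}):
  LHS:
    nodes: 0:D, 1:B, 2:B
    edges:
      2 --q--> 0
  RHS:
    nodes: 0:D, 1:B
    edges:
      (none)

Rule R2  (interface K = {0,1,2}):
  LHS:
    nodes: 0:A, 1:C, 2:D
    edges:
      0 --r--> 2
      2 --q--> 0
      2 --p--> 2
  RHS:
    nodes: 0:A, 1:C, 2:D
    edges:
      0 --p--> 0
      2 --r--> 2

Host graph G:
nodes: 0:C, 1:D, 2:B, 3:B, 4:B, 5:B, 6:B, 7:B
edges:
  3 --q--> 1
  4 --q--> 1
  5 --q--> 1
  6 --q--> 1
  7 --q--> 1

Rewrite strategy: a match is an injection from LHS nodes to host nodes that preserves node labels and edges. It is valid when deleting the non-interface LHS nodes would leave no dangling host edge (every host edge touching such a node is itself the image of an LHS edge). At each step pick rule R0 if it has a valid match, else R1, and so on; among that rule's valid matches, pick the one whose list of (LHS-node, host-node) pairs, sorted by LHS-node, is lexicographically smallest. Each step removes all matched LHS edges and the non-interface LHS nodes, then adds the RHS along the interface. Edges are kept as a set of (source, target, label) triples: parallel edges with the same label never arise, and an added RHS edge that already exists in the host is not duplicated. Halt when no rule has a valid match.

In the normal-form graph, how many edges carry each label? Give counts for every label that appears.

Answer: (no edges)

Steps:
start.  V:8 E:5  edges: 3-q->1 4-q->1 5-q->1 6-q->1 7-q->1
1. fire R1 via {0↦1, 1↦2, 2↦3}  →  V:7 E:4  edges: 4-q->1 5-q->1 6-q->1 7-q->1
2. fire R1 via {0↦1, 1↦2, 2↦4}  →  V:6 E:3  edges: 5-q->1 6-q->1 7-q->1
3. fire R1 via {0↦1, 1↦2, 2↦5}  →  V:5 E:2  edges: 6-q->1 7-q->1
4. fire R1 via {0↦1, 1↦2, 2↦6}  →  V:4 E:1  edges: 7-q->1
5. fire R1 via {0↦1, 1↦2, 2↦7}  →  V:3 E:0  edges: ∅
normal form: no rule applies after step 5
NF edges: []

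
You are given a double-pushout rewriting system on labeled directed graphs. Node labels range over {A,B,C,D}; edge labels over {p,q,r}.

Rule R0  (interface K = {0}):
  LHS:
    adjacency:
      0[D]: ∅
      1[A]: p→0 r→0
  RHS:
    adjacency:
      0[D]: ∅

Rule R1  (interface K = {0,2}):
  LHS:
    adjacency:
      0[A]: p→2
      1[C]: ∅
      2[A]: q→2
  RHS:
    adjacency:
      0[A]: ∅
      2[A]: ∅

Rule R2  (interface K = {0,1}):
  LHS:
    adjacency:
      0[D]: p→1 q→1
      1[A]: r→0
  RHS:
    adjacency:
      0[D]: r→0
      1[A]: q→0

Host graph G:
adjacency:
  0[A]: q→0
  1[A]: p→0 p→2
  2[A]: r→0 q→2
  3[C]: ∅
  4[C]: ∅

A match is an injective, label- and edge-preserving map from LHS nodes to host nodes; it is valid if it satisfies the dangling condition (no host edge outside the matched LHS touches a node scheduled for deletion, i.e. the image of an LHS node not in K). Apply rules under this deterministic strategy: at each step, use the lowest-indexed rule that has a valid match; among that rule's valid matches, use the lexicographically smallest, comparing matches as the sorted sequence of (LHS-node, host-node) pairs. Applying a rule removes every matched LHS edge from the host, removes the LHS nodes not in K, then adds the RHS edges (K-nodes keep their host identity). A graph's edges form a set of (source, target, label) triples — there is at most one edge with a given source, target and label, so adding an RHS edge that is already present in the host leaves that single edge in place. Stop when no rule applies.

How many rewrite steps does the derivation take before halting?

Answer: 2

Rewrite trace:
start.  V:5 E:5  edges: 0-q->0 1-p->0 1-p->2 2-r->0 2-q->2
1. fire R1 via {0↦1, 1↦3, 2↦0}  →  V:4 E:3  edges: 1-p->2 2-r->0 2-q->2
2. fire R1 via {0↦1, 1↦4, 2↦2}  →  V:3 E:1  edges: 2-r->0
normal form: no rule applies after step 2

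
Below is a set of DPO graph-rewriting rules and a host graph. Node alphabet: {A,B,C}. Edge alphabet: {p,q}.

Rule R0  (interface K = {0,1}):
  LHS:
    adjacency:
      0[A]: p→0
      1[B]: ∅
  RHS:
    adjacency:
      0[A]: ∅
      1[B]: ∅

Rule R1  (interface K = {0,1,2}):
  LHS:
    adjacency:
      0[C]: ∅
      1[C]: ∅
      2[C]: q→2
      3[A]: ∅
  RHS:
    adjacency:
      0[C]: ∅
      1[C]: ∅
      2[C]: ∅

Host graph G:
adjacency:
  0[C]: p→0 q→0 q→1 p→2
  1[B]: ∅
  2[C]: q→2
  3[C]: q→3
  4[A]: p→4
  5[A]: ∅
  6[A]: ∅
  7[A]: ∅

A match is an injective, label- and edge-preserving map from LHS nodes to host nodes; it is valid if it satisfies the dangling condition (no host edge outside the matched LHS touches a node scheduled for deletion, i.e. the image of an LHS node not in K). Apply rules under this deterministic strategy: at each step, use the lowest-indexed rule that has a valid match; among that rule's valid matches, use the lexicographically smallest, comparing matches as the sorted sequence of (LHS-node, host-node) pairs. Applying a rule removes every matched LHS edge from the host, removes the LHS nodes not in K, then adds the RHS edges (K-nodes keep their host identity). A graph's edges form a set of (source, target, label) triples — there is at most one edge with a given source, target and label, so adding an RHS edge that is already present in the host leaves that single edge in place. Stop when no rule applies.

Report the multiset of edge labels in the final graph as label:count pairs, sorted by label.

[0] host  ⇒  8 nodes, 7 edges  {0-p->0 0-q->0 0-q->1 0-p->2 2-q->2 3-q->3 4-p->4}
[1] R0 @ {0↦4, 1↦1}  ⇒  8 nodes, 6 edges  {0-p->0 0-q->0 0-q->1 0-p->2 2-q->2 3-q->3}
[2] R1 @ {0↦0, 1↦2, 2↦3, 3↦4}  ⇒  7 nodes, 5 edges  {0-p->0 0-q->0 0-q->1 0-p->2 2-q->2}
[3] R1 @ {0↦0, 1↦3, 2↦2, 3↦5}  ⇒  6 nodes, 4 edges  {0-p->0 0-q->0 0-q->1 0-p->2}
[4] R1 @ {0↦2, 1↦3, 2↦0, 3↦6}  ⇒  5 nodes, 3 edges  {0-p->0 0-q->1 0-p->2}
normal form: no rule applies after step 4
NF edges: [(0, 0, 'p'), (0, 1, 'q'), (0, 2, 'p')]

Answer: p:2 q:1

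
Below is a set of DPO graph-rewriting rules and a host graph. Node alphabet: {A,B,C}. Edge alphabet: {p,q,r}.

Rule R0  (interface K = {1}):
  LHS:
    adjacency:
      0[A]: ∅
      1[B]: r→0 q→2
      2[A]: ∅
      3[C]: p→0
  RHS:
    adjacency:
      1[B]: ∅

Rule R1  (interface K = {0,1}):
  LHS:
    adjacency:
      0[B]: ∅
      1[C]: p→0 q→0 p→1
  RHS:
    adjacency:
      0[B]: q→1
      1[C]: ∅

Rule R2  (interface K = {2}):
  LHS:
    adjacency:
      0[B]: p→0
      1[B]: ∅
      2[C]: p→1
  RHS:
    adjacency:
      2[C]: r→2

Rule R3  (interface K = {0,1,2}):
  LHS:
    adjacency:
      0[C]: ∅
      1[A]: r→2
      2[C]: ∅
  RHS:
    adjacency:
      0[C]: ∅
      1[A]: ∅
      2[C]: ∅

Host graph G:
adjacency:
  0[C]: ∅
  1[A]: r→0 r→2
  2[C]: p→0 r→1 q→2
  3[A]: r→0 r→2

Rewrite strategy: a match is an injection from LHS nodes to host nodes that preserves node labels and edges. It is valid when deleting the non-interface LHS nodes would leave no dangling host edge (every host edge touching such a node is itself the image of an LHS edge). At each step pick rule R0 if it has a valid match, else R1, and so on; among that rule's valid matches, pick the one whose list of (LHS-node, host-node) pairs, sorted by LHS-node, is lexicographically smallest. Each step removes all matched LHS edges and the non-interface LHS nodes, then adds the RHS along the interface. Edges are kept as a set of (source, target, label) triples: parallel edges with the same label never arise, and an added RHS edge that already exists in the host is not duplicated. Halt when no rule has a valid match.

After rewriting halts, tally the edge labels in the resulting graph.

Answer: p:1 q:1 r:1

Rewrite trace:
initial: |V|=4 |E|=7  E = 1-r->0 1-r->2 2-p->0 2-r->1 2-q->2 3-r->0 3-r->2
step 1: apply R3 at {0↦0, 1↦1, 2↦2}  → |V|=4 |E|=6  E = 1-r->0 2-p->0 2-r->1 2-q->2 3-r->0 3-r->2
step 2: apply R3 at {0↦0, 1↦3, 2↦2}  → |V|=4 |E|=5  E = 1-r->0 2-p->0 2-r->1 2-q->2 3-r->0
step 3: apply R3 at {0↦2, 1↦1, 2↦0}  → |V|=4 |E|=4  E = 2-p->0 2-r->1 2-q->2 3-r->0
step 4: apply R3 at {0↦2, 1↦3, 2↦0}  → |V|=4 |E|=3  E = 2-p->0 2-r->1 2-q->2
halt: no rule applies after step 4
NF edges: [(2, 0, 'p'), (2, 1, 'r'), (2, 2, 'q')]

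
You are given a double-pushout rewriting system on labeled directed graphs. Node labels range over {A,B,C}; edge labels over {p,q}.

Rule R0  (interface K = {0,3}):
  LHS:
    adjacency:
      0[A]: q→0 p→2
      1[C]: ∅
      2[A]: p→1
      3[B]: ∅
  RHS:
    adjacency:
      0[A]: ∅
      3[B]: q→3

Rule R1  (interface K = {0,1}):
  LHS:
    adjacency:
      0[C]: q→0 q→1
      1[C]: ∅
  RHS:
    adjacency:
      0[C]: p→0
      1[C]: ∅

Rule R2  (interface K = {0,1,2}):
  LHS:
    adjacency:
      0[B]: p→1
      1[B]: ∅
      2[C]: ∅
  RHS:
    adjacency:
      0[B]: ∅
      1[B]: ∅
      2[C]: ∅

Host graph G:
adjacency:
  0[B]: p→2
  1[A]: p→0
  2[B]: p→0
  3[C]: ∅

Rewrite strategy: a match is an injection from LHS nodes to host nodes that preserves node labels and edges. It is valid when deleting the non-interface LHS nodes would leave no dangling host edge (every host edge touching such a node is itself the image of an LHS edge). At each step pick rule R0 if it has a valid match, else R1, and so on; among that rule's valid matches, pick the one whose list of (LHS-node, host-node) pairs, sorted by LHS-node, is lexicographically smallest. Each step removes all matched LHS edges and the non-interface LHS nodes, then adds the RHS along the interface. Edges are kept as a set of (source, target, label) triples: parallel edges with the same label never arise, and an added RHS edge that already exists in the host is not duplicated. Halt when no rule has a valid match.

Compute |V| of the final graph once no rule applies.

Answer: 4

Steps:
[0] host  ⇒  4 nodes, 3 edges  {0-p->2 1-p->0 2-p->0}
[1] R2 @ {0↦0, 1↦2, 2↦3}  ⇒  4 nodes, 2 edges  {1-p->0 2-p->0}
[2] R2 @ {0↦2, 1↦0, 2↦3}  ⇒  4 nodes, 1 edges  {1-p->0}
normal form: no rule applies after step 2
NF nodes: {0:B, 1:A, 2:B, 3:C}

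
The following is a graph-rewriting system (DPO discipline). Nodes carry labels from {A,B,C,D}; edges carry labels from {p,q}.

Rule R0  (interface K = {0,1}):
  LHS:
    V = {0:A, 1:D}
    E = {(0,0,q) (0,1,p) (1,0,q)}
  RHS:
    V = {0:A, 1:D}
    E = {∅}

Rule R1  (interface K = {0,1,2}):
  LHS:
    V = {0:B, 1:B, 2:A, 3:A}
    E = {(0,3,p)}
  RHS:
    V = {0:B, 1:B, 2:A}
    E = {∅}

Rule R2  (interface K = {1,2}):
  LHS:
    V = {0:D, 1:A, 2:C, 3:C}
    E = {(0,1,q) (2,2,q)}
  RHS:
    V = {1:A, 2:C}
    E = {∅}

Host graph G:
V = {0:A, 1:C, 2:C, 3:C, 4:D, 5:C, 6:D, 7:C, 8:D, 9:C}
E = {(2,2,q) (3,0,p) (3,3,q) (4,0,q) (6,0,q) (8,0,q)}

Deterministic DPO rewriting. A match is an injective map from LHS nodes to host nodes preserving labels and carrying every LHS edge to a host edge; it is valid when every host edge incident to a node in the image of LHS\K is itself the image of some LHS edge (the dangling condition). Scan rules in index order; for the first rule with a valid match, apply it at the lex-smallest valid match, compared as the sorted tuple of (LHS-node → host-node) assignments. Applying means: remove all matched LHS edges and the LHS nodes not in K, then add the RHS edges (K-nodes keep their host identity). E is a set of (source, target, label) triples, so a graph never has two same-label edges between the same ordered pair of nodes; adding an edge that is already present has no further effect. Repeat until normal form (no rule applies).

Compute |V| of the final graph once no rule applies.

Answer: 6

Derivation:
[0] host  ⇒  10 nodes, 6 edges  {2-q->2 3-p->0 3-q->3 4-q->0 6-q->0 8-q->0}
[1] R2 @ {0↦4, 1↦0, 2↦2, 3↦1}  ⇒  8 nodes, 4 edges  {3-p->0 3-q->3 6-q->0 8-q->0}
[2] R2 @ {0↦6, 1↦0, 2↦3, 3↦2}  ⇒  6 nodes, 2 edges  {3-p->0 8-q->0}
final graph: no rule applies after step 2
NF nodes: {0:A, 3:C, 5:C, 7:C, 8:D, 9:C}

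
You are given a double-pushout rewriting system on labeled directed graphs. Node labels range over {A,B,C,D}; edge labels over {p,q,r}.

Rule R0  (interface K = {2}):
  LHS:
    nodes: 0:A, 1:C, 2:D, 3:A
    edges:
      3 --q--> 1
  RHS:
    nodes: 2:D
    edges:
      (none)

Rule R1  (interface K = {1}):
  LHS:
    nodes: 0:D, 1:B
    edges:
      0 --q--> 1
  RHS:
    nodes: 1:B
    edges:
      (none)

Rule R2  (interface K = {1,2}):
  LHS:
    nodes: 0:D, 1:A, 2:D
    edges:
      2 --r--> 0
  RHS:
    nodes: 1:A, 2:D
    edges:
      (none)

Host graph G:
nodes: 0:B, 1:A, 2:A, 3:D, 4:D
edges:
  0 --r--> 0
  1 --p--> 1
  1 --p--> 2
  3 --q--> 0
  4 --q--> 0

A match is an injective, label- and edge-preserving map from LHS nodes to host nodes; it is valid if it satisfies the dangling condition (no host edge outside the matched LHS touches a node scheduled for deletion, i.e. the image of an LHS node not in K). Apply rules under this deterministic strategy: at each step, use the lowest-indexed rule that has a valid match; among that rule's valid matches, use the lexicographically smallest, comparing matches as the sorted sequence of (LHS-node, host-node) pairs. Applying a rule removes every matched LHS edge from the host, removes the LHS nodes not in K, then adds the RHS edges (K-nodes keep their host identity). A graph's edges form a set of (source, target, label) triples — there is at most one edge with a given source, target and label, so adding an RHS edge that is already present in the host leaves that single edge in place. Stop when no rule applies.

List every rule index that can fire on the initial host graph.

Answer: [R1]

Rewrite trace:
R0: no valid match — LHS pattern not found
R1: 2 valid matches — {0↦3, 1↦0}, {0↦4, 1↦0}
R2: no valid match — LHS pattern not found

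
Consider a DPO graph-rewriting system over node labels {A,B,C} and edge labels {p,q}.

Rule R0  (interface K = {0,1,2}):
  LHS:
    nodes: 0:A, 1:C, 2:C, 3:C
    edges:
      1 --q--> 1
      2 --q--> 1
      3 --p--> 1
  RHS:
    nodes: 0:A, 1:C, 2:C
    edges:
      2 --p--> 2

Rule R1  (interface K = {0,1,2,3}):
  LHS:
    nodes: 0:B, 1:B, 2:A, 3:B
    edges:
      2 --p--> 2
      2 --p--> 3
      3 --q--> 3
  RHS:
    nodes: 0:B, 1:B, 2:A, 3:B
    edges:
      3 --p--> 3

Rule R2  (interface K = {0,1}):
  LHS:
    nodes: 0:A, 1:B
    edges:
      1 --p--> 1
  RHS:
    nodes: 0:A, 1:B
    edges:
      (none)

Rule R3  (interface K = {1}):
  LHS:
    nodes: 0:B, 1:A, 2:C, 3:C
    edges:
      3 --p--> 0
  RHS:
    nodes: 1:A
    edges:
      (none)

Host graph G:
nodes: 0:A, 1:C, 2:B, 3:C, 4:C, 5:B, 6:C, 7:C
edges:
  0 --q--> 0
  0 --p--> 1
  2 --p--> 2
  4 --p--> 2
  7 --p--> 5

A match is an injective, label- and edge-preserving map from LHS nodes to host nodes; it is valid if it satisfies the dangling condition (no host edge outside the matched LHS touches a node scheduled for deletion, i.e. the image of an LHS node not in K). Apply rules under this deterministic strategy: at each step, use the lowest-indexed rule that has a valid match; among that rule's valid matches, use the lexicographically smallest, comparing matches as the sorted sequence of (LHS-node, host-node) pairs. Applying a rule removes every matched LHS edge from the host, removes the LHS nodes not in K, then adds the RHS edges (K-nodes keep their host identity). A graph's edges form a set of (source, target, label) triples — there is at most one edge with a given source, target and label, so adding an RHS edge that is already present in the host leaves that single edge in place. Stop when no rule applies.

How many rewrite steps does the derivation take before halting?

Answer: 3

Derivation:
start.  V:8 E:5  edges: 0-q->0 0-p->1 2-p->2 4-p->2 7-p->5
1. fire R2 via {0↦0, 1↦2}  →  V:8 E:4  edges: 0-q->0 0-p->1 4-p->2 7-p->5
2. fire R3 via {0↦2, 1↦0, 2↦3, 3↦4}  →  V:5 E:3  edges: 0-q->0 0-p->1 7-p->5
3. fire R3 via {0↦5, 1↦0, 2↦6, 3↦7}  →  V:2 E:2  edges: 0-q->0 0-p->1
normal form: no rule applies after step 3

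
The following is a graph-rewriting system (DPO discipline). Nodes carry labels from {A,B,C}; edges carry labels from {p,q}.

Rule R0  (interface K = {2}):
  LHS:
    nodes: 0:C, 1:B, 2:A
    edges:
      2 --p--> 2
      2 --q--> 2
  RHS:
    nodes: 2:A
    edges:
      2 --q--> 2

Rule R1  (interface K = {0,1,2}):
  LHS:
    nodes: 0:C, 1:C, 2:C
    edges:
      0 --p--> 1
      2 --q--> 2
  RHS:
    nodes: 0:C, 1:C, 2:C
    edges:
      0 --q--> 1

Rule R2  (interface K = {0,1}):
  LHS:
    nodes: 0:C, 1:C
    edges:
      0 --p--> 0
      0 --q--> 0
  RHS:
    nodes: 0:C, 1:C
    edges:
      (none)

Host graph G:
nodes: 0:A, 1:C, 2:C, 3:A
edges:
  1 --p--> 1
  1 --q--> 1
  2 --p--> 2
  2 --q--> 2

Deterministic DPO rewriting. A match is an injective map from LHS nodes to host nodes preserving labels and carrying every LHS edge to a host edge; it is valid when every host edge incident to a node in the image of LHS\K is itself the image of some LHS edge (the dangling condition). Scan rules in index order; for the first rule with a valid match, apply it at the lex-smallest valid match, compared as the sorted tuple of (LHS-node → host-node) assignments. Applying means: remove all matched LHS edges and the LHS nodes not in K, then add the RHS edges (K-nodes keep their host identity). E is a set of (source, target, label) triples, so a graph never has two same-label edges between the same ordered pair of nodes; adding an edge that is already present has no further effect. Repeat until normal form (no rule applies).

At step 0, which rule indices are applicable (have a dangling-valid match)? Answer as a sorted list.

Answer: [R2]

Rewrite trace:
R0: no valid match — LHS pattern not found
R1: no valid match — LHS pattern not found
R2: 2 valid matches — {0↦1, 1↦2}, {0↦2, 1↦1}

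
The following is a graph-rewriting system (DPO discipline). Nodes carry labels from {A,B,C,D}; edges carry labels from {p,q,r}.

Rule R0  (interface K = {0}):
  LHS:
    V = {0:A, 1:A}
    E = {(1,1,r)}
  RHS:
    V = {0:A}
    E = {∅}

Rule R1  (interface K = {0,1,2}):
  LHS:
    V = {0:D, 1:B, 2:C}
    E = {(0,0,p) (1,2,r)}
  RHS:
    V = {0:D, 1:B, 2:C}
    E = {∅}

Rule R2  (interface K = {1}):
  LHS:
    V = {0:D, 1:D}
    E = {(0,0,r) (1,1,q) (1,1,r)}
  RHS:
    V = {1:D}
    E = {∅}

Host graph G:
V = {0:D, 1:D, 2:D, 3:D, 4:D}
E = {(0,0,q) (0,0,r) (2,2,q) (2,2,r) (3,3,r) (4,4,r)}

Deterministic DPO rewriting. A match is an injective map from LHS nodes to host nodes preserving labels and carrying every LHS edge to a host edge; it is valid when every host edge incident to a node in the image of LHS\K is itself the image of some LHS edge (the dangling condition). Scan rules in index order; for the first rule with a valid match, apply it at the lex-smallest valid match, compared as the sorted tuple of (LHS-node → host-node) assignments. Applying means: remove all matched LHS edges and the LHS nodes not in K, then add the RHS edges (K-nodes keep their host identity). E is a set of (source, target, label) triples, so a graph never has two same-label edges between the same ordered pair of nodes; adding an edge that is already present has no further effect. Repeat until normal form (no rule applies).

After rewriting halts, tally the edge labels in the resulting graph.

initial: |V|=5 |E|=6  E = 0-q->0 0-r->0 2-q->2 2-r->2 3-r->3 4-r->4
step 1: apply R2 at {0↦3, 1↦0}  → |V|=4 |E|=3  E = 2-q->2 2-r->2 4-r->4
step 2: apply R2 at {0↦4, 1↦2}  → |V|=3 |E|=0  E = ∅
normal form: no rule applies after step 2
NF edges: []

Answer: (no edges)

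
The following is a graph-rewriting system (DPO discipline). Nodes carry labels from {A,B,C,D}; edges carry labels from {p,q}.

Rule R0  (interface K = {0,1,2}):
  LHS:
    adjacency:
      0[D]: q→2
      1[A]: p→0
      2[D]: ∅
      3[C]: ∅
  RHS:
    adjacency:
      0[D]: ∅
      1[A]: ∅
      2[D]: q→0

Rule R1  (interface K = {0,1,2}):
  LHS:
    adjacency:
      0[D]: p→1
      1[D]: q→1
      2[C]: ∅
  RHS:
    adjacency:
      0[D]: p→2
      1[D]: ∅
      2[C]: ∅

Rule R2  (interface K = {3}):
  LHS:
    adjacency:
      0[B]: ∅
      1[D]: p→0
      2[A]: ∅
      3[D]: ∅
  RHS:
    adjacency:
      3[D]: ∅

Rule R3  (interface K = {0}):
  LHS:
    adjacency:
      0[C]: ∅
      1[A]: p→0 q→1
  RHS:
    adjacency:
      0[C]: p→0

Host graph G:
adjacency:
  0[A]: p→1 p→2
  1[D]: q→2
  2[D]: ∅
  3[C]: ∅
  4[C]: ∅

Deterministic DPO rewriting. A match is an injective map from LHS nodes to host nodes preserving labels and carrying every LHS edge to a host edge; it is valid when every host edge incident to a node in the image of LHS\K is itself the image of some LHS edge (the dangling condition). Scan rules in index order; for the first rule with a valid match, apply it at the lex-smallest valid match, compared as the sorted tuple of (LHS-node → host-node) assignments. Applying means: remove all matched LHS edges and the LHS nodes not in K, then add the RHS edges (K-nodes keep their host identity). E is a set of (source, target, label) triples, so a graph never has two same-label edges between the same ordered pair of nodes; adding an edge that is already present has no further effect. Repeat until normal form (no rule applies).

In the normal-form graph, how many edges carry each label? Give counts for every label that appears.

Answer: q:1

Derivation:
initial: |V|=5 |E|=3  E = 0-p->1 0-p->2 1-q->2
step 1: apply R0 at {0↦1, 1↦0, 2↦2, 3↦3}  → |V|=4 |E|=2  E = 0-p->2 2-q->1
step 2: apply R0 at {0↦2, 1↦0, 2↦1, 3↦4}  → |V|=3 |E|=1  E = 1-q->2
halt: no rule applies after step 2
NF edges: [(1, 2, 'q')]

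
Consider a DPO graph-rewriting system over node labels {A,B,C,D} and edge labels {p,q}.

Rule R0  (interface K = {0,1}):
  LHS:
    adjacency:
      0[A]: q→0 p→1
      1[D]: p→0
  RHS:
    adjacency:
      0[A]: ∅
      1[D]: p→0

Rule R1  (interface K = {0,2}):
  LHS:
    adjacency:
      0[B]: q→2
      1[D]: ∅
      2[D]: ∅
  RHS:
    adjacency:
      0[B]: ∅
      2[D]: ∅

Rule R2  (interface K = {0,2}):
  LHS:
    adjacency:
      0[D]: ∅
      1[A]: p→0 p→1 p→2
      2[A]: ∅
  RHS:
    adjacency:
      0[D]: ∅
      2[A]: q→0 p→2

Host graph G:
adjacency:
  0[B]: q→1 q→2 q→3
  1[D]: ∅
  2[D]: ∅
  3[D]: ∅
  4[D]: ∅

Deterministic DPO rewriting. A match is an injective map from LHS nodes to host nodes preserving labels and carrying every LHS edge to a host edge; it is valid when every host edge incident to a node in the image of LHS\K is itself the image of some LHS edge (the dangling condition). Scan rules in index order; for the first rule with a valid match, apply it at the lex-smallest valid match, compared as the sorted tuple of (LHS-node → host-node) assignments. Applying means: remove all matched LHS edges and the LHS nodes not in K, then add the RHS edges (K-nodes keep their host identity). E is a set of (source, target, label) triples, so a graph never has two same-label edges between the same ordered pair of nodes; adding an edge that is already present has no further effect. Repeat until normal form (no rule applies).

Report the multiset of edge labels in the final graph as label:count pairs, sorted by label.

Answer: (no edges)

Steps:
start.  V:5 E:3  edges: 0-q->1 0-q->2 0-q->3
1. fire R1 via {0↦0, 1↦4, 2↦1}  →  V:4 E:2  edges: 0-q->2 0-q->3
2. fire R1 via {0↦0, 1↦1, 2↦2}  →  V:3 E:1  edges: 0-q->3
3. fire R1 via {0↦0, 1↦2, 2↦3}  →  V:2 E:0  edges: ∅
final graph: no rule applies after step 3
NF edges: []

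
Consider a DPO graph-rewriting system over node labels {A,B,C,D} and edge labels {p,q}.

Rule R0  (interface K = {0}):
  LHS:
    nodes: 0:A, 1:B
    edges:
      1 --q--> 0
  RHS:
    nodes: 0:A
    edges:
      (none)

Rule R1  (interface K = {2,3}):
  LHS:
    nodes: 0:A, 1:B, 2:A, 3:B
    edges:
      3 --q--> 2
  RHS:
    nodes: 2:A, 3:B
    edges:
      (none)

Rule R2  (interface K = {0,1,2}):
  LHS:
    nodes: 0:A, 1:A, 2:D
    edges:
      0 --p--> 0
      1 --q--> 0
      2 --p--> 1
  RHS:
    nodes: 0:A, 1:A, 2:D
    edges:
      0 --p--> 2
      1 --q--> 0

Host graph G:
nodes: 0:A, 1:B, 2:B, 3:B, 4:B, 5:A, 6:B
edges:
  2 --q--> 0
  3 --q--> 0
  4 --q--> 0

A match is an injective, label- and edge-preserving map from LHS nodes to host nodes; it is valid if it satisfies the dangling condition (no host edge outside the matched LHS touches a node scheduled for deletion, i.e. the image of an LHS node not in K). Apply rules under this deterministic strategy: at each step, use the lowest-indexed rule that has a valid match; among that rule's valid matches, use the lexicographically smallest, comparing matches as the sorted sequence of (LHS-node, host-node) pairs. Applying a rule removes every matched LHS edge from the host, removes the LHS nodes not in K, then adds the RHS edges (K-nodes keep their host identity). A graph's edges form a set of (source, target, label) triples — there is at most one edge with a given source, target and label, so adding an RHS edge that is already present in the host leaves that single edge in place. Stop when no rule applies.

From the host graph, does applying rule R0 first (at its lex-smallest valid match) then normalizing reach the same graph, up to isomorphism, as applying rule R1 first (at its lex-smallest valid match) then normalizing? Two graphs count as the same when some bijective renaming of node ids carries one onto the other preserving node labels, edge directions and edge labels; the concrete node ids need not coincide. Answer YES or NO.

branch R0-first: apply at {0↦0, 1↦2} → |E|=2, then 2 more step(s) → NF |V|=4 |E|=0 V={0:A, 1:B, 5:A, 6:B} E=∅
branch R1-first: apply at {0↦5, 1↦1, 2↦0, 3↦2} → |E|=2, then 2 more step(s) → NF |V|=3 |E|=0 V={0:A, 2:B, 6:B} E=∅
graphs not isomorphic

Answer: NO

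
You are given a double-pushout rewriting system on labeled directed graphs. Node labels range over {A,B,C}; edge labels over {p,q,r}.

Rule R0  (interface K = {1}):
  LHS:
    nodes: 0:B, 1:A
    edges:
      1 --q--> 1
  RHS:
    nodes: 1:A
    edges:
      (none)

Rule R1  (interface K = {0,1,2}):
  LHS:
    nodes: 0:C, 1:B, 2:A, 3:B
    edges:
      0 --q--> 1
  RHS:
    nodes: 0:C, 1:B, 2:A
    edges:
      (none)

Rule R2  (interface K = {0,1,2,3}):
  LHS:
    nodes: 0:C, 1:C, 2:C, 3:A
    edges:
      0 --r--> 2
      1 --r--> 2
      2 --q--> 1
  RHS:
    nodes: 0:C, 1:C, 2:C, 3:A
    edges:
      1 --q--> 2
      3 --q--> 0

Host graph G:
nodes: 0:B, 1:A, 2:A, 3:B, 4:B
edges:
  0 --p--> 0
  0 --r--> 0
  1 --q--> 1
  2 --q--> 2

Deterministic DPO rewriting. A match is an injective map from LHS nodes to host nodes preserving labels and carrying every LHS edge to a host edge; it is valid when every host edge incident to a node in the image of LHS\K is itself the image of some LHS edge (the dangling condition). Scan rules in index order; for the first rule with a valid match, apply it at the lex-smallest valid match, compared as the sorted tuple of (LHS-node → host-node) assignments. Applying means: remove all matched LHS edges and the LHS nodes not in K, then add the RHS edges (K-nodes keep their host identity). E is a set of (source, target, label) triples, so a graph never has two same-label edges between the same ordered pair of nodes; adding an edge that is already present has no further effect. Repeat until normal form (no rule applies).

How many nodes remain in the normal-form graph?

Answer: 3

Rewrite trace:
[0] host  ⇒  5 nodes, 4 edges  {0-p->0 0-r->0 1-q->1 2-q->2}
[1] R0 @ {0↦3, 1↦1}  ⇒  4 nodes, 3 edges  {0-p->0 0-r->0 2-q->2}
[2] R0 @ {0↦4, 1↦2}  ⇒  3 nodes, 2 edges  {0-p->0 0-r->0}
normal form: no rule applies after step 2
NF nodes: {0:B, 1:A, 2:A}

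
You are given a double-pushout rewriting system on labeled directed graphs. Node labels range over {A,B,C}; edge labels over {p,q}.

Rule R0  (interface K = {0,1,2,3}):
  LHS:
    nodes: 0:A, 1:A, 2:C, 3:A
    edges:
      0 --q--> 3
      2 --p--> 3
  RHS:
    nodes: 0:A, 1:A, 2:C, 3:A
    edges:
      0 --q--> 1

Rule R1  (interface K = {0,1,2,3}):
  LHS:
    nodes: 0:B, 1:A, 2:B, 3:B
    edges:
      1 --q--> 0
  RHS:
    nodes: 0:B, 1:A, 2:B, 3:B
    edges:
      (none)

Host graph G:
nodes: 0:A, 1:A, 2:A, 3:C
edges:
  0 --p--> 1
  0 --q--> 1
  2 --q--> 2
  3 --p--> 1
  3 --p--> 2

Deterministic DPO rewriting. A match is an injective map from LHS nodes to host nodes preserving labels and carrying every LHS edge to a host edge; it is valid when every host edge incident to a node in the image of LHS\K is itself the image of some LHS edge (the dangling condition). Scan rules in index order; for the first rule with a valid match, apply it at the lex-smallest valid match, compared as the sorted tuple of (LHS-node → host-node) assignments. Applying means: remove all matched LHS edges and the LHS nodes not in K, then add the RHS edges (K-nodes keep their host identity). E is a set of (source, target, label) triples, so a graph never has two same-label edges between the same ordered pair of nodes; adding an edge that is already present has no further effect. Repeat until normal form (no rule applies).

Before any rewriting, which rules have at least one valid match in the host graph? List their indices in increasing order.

R0: 1 valid match — {0↦0, 1↦2, 2↦3, 3↦1}
R1: no valid match — LHS pattern not found

Answer: [R0]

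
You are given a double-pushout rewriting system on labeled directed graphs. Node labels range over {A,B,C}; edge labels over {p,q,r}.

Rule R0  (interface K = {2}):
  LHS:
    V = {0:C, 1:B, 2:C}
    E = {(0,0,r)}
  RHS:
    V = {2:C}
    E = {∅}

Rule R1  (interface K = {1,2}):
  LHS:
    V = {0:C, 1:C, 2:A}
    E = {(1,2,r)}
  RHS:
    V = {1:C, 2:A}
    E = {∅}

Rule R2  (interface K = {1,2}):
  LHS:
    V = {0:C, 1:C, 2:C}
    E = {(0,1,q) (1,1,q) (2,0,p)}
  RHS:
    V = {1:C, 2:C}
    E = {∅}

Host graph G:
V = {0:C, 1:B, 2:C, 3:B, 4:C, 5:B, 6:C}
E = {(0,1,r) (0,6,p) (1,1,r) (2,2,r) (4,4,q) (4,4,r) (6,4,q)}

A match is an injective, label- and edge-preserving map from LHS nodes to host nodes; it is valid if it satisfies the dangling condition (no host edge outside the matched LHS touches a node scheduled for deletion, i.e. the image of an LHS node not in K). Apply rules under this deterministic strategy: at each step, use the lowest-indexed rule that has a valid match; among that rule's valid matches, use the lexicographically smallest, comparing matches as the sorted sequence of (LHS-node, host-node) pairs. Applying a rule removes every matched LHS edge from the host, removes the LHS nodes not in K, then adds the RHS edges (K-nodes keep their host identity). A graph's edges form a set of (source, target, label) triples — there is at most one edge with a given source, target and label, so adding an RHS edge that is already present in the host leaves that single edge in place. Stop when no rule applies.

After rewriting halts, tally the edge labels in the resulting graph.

Answer: r:2

Steps:
start.  V:7 E:7  edges: 0-r->1 0-p->6 1-r->1 2-r->2 4-q->4 4-r->4 6-q->4
1. fire R0 via {0↦2, 1↦3, 2↦0}  →  V:5 E:6  edges: 0-r->1 0-p->6 1-r->1 4-q->4 4-r->4 6-q->4
2. fire R2 via {0↦6, 1↦4, 2↦0}  →  V:4 E:3  edges: 0-r->1 1-r->1 4-r->4
3. fire R0 via {0↦4, 1↦5, 2↦0}  →  V:2 E:2  edges: 0-r->1 1-r->1
halt: no rule applies after step 3
NF edges: [(0, 1, 'r'), (1, 1, 'r')]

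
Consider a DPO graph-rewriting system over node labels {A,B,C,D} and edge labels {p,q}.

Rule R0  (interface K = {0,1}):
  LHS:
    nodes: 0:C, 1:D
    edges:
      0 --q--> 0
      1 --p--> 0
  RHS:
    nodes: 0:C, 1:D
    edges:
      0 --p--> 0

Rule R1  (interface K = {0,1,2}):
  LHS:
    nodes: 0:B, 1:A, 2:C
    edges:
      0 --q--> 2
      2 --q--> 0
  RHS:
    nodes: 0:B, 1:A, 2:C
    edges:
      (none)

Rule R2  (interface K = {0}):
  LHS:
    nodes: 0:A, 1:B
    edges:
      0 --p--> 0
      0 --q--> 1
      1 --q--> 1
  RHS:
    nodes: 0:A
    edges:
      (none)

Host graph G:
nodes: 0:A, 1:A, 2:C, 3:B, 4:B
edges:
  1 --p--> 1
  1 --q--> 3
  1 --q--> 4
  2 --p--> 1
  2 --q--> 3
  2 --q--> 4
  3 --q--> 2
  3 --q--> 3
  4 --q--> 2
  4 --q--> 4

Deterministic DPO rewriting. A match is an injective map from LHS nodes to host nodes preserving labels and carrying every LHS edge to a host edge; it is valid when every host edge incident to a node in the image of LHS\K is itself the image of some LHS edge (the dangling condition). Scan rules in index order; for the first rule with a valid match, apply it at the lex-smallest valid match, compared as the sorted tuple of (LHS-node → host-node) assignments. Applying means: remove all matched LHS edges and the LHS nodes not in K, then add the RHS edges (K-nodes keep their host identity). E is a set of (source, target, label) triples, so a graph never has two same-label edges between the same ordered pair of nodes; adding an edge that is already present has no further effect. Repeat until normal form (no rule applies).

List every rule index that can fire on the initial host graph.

R0: no valid match — LHS pattern not found
R1: 4 valid matches — {0↦3, 1↦0, 2↦2}, {0↦3, 1↦1, 2↦2}, {0↦4, 1↦0, 2↦2} (+1 more)
R2: no valid match — 2 raw matches, all fail dangling condition

Answer: [R1]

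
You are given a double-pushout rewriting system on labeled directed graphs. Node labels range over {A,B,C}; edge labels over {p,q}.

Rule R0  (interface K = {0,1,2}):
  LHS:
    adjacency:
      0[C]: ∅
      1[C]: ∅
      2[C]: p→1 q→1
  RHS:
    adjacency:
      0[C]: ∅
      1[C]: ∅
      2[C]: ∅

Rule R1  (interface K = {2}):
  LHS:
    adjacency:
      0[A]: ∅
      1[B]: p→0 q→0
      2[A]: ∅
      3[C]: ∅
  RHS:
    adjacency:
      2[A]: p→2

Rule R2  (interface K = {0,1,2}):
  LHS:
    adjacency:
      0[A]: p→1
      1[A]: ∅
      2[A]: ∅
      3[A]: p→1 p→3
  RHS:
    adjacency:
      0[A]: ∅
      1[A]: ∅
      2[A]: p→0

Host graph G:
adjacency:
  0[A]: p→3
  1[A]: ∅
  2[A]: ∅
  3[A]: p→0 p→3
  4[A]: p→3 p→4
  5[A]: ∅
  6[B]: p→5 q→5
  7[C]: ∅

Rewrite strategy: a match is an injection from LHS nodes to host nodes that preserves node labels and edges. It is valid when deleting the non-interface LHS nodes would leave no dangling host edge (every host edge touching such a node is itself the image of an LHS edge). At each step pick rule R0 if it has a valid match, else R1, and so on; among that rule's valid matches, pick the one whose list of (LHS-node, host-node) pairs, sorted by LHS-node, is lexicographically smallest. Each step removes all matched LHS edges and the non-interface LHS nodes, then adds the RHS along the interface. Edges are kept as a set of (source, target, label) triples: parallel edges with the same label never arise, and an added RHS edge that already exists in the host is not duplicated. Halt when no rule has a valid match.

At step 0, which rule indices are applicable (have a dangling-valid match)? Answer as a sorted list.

Answer: [R1,R2]

Steps:
R0: no valid match — LHS pattern not found
R1: 5 valid matches — {0↦5, 1↦6, 2↦0, 3↦7}, {0↦5, 1↦6, 2↦1, 3↦7}, {0↦5, 1↦6, 2↦2, 3↦7} (+2 more)
R2: 3 valid matches — {0↦0, 1↦3, 2↦1, 3↦4}, {0↦0, 1↦3, 2↦2, 3↦4}, {0↦0, 1↦3, 2↦5, 3↦4}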